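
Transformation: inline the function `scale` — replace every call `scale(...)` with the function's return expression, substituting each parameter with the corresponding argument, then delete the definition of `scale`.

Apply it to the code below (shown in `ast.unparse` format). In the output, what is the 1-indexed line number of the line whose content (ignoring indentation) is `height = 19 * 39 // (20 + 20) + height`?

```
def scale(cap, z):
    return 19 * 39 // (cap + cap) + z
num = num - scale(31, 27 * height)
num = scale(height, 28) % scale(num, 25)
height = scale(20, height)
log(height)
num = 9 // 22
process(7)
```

Transformed code:
num = num - (19 * 39 // (31 + 31) + 27 * height)
num = (19 * 39 // (height + height) + 28) % (19 * 39 // (num + num) + 25)
height = 19 * 39 // (20 + 20) + height
log(height)
num = 9 // 22
process(7)

3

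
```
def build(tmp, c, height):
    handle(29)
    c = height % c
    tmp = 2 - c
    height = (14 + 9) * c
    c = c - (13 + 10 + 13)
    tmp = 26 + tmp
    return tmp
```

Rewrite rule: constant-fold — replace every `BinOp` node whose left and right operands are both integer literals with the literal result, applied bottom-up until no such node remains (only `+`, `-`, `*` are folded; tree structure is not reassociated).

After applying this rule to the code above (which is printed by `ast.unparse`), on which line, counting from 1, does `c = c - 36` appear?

Transformed code:
def build(tmp, c, height):
    handle(29)
    c = height % c
    tmp = 2 - c
    height = 23 * c
    c = c - 36
    tmp = 26 + tmp
    return tmp

6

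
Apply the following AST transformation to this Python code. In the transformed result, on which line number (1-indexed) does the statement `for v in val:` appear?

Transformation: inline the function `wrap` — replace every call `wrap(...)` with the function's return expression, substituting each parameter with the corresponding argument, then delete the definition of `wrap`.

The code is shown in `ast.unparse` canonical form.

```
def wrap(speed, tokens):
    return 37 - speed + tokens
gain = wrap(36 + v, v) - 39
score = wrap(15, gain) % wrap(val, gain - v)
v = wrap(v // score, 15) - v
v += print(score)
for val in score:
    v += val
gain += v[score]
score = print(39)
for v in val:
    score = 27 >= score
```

9

Transformed code:
gain = 37 - (36 + v) + v - 39
score = (37 - 15 + gain) % (37 - val + (gain - v))
v = 37 - v // score + 15 - v
v += print(score)
for val in score:
    v += val
gain += v[score]
score = print(39)
for v in val:
    score = 27 >= score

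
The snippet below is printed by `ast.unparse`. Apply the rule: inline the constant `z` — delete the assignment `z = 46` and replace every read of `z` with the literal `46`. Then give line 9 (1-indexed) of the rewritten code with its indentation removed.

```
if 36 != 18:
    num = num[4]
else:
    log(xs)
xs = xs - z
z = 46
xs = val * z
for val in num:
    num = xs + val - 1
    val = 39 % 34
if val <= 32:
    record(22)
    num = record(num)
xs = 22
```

Transformed code:
if 36 != 18:
    num = num[4]
else:
    log(xs)
xs = xs - 46
xs = val * 46
for val in num:
    num = xs + val - 1
    val = 39 % 34
if val <= 32:
    record(22)
    num = record(num)
xs = 22

val = 39 % 34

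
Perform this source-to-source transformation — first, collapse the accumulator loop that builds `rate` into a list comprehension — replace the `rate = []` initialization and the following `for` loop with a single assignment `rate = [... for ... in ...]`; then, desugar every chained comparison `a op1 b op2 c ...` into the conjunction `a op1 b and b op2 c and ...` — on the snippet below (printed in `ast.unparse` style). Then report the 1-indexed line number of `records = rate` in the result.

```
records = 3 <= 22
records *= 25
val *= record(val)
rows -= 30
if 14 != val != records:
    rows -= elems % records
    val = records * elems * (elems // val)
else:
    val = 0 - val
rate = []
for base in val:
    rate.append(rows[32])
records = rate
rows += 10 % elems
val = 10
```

11

Transformed code:
records = 3 <= 22
records *= 25
val *= record(val)
rows -= 30
if 14 != val and val != records:
    rows -= elems % records
    val = records * elems * (elems // val)
else:
    val = 0 - val
rate = [rows[32] for base in val]
records = rate
rows += 10 % elems
val = 10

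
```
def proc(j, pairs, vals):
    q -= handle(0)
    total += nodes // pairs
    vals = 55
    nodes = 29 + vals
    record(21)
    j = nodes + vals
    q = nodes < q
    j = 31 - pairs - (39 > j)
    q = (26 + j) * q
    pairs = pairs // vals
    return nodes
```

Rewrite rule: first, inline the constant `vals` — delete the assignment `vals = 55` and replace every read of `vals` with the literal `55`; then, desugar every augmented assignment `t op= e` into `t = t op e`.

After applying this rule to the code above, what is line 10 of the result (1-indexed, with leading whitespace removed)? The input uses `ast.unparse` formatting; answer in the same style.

pairs = pairs // 55

Transformed code:
def proc(j, pairs, vals):
    q = q - handle(0)
    total = total + nodes // pairs
    nodes = 29 + 55
    record(21)
    j = nodes + 55
    q = nodes < q
    j = 31 - pairs - (39 > j)
    q = (26 + j) * q
    pairs = pairs // 55
    return nodes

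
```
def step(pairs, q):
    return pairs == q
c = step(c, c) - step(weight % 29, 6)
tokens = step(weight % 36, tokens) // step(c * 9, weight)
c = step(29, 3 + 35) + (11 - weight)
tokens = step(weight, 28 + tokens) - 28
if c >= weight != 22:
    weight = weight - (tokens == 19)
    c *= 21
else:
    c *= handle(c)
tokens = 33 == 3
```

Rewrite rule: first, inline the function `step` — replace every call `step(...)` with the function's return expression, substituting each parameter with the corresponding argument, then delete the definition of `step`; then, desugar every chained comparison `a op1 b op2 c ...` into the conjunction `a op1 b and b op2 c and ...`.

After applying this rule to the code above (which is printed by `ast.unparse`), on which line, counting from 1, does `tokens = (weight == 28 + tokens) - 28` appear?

Transformed code:
c = (c == c) - (weight % 29 == 6)
tokens = (weight % 36 == tokens) // (c * 9 == weight)
c = (29 == 3 + 35) + (11 - weight)
tokens = (weight == 28 + tokens) - 28
if c >= weight and weight != 22:
    weight = weight - (tokens == 19)
    c *= 21
else:
    c *= handle(c)
tokens = 33 == 3

4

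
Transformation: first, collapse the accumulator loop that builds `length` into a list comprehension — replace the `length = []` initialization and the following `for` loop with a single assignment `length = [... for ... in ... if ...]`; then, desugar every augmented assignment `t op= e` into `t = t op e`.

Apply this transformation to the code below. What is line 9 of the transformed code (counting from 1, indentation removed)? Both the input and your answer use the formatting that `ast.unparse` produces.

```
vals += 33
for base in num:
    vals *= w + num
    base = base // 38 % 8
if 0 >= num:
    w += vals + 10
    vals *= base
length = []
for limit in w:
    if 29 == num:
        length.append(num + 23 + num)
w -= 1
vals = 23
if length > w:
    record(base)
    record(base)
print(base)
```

w = w - 1

Transformed code:
vals = vals + 33
for base in num:
    vals = vals * (w + num)
    base = base // 38 % 8
if 0 >= num:
    w = w + (vals + 10)
    vals = vals * base
length = [num + 23 + num for limit in w if 29 == num]
w = w - 1
vals = 23
if length > w:
    record(base)
    record(base)
print(base)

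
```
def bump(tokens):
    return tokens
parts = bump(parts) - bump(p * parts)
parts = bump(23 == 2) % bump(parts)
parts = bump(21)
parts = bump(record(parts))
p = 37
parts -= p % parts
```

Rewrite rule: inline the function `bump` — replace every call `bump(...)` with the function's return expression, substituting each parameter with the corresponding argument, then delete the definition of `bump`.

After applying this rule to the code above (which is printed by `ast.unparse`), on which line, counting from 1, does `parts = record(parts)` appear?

4

Transformed code:
parts = parts - p * parts
parts = (23 == 2) % parts
parts = 21
parts = record(parts)
p = 37
parts -= p % parts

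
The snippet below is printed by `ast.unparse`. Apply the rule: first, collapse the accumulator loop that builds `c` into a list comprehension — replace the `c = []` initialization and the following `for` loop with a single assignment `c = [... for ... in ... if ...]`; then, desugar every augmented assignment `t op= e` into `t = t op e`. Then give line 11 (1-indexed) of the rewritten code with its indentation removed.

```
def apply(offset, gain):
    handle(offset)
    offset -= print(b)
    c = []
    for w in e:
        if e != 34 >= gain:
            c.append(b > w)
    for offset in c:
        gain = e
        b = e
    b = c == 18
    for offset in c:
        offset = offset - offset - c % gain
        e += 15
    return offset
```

Transformed code:
def apply(offset, gain):
    handle(offset)
    offset = offset - print(b)
    c = [b > w for w in e if e != 34 >= gain]
    for offset in c:
        gain = e
        b = e
    b = c == 18
    for offset in c:
        offset = offset - offset - c % gain
        e = e + 15
    return offset

e = e + 15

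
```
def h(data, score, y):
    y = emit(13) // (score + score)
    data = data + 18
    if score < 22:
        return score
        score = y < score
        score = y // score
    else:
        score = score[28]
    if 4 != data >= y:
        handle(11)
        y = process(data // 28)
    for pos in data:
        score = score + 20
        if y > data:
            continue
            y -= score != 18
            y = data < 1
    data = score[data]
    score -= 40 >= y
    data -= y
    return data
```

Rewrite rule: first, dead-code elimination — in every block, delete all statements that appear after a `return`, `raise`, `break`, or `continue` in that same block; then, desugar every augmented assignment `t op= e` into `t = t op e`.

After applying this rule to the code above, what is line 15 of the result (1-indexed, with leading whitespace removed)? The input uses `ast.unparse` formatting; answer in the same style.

Transformed code:
def h(data, score, y):
    y = emit(13) // (score + score)
    data = data + 18
    if score < 22:
        return score
    else:
        score = score[28]
    if 4 != data >= y:
        handle(11)
        y = process(data // 28)
    for pos in data:
        score = score + 20
        if y > data:
            continue
    data = score[data]
    score = score - (40 >= y)
    data = data - y
    return data

data = score[data]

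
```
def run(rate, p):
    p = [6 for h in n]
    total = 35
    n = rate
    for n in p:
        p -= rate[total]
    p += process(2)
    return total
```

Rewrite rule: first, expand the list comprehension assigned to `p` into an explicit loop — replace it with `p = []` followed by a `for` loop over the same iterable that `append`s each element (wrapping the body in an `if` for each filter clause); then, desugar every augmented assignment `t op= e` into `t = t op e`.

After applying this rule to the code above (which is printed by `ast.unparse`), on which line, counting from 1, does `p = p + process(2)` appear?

Transformed code:
def run(rate, p):
    p = []
    for h in n:
        p.append(6)
    total = 35
    n = rate
    for n in p:
        p = p - rate[total]
    p = p + process(2)
    return total

9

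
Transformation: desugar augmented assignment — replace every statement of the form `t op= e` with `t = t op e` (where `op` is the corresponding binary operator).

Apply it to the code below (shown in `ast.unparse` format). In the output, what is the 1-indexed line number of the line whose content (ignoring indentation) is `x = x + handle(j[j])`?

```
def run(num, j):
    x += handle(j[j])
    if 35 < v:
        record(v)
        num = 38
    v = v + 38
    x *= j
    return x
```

2

Transformed code:
def run(num, j):
    x = x + handle(j[j])
    if 35 < v:
        record(v)
        num = 38
    v = v + 38
    x = x * j
    return x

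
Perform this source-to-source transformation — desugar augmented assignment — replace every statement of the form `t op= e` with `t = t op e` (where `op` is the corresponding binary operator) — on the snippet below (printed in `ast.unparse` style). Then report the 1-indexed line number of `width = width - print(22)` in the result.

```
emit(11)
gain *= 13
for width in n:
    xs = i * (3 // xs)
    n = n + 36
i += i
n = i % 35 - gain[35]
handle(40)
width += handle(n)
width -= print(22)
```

Transformed code:
emit(11)
gain = gain * 13
for width in n:
    xs = i * (3 // xs)
    n = n + 36
i = i + i
n = i % 35 - gain[35]
handle(40)
width = width + handle(n)
width = width - print(22)

10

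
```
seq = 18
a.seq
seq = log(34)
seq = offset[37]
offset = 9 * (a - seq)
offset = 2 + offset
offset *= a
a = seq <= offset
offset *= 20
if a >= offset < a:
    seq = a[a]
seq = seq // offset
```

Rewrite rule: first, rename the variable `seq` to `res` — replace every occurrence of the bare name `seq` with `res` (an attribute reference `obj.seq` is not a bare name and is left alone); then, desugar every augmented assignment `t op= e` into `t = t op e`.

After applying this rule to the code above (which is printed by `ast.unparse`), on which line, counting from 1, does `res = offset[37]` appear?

Transformed code:
res = 18
a.seq
res = log(34)
res = offset[37]
offset = 9 * (a - res)
offset = 2 + offset
offset = offset * a
a = res <= offset
offset = offset * 20
if a >= offset < a:
    res = a[a]
res = res // offset

4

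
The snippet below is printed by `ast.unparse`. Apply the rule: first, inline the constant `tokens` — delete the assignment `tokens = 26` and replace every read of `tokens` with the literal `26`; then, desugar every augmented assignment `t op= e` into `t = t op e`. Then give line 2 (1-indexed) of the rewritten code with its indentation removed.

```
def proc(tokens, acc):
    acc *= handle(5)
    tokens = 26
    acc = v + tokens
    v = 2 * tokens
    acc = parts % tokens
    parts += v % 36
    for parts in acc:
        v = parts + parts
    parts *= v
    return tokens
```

Transformed code:
def proc(tokens, acc):
    acc = acc * handle(5)
    acc = v + 26
    v = 2 * 26
    acc = parts % 26
    parts = parts + v % 36
    for parts in acc:
        v = parts + parts
    parts = parts * v
    return 26

acc = acc * handle(5)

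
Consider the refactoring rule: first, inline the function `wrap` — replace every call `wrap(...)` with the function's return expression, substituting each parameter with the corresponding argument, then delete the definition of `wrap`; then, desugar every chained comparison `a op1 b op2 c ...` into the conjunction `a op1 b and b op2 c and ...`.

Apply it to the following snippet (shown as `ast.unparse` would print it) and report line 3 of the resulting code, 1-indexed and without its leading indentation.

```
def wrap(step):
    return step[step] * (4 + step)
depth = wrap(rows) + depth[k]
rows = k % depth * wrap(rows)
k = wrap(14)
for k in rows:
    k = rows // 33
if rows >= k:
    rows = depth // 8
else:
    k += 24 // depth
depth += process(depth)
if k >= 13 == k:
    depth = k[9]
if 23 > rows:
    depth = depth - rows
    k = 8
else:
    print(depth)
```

k = 14[14] * (4 + 14)

Transformed code:
depth = rows[rows] * (4 + rows) + depth[k]
rows = k % depth * (rows[rows] * (4 + rows))
k = 14[14] * (4 + 14)
for k in rows:
    k = rows // 33
if rows >= k:
    rows = depth // 8
else:
    k += 24 // depth
depth += process(depth)
if k >= 13 and 13 == k:
    depth = k[9]
if 23 > rows:
    depth = depth - rows
    k = 8
else:
    print(depth)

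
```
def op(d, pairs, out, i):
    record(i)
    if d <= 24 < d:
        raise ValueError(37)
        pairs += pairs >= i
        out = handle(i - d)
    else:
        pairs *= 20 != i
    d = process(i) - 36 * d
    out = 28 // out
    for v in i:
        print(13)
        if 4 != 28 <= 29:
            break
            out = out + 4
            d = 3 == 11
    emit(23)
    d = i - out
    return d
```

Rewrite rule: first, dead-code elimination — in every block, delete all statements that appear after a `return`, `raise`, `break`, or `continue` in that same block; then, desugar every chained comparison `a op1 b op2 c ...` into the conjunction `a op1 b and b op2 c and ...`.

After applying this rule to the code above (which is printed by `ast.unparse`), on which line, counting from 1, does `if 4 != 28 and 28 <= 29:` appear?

Transformed code:
def op(d, pairs, out, i):
    record(i)
    if d <= 24 and 24 < d:
        raise ValueError(37)
    else:
        pairs *= 20 != i
    d = process(i) - 36 * d
    out = 28 // out
    for v in i:
        print(13)
        if 4 != 28 and 28 <= 29:
            break
    emit(23)
    d = i - out
    return d

11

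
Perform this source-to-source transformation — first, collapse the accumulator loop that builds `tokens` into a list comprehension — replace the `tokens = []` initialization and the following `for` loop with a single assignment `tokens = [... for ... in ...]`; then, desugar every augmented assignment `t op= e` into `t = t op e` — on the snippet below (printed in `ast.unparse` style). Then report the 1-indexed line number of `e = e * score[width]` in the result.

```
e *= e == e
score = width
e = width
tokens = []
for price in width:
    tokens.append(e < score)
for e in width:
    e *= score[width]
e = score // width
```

Transformed code:
e = e * (e == e)
score = width
e = width
tokens = [e < score for price in width]
for e in width:
    e = e * score[width]
e = score // width

6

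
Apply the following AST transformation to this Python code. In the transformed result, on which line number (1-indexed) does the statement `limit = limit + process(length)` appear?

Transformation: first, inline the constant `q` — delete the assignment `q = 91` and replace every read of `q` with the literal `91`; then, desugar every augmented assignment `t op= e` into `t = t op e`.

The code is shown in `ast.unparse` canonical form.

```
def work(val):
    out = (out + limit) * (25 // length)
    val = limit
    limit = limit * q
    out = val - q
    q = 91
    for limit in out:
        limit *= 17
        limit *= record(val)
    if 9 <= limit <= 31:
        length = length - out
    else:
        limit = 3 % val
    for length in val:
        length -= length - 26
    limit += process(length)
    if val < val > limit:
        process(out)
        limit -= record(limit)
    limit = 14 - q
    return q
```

15

Transformed code:
def work(val):
    out = (out + limit) * (25 // length)
    val = limit
    limit = limit * 91
    out = val - 91
    for limit in out:
        limit = limit * 17
        limit = limit * record(val)
    if 9 <= limit <= 31:
        length = length - out
    else:
        limit = 3 % val
    for length in val:
        length = length - (length - 26)
    limit = limit + process(length)
    if val < val > limit:
        process(out)
        limit = limit - record(limit)
    limit = 14 - 91
    return 91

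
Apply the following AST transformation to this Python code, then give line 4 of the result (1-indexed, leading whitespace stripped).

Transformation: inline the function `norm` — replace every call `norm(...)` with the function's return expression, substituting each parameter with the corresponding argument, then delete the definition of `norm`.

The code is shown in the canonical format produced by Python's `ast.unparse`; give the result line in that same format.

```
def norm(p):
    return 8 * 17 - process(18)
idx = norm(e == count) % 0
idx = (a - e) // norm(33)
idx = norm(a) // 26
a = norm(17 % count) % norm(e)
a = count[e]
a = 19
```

Transformed code:
idx = (8 * 17 - process(18)) % 0
idx = (a - e) // (8 * 17 - process(18))
idx = (8 * 17 - process(18)) // 26
a = (8 * 17 - process(18)) % (8 * 17 - process(18))
a = count[e]
a = 19

a = (8 * 17 - process(18)) % (8 * 17 - process(18))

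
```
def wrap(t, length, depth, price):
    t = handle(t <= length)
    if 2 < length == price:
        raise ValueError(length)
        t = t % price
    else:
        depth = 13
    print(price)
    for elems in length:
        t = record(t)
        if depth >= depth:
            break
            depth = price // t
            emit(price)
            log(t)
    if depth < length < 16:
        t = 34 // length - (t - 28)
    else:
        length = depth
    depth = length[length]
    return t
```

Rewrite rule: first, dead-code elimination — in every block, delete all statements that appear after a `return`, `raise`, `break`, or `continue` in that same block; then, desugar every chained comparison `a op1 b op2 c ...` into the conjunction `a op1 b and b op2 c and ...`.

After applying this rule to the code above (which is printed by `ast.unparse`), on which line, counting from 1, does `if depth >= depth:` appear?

10

Transformed code:
def wrap(t, length, depth, price):
    t = handle(t <= length)
    if 2 < length and length == price:
        raise ValueError(length)
    else:
        depth = 13
    print(price)
    for elems in length:
        t = record(t)
        if depth >= depth:
            break
    if depth < length and length < 16:
        t = 34 // length - (t - 28)
    else:
        length = depth
    depth = length[length]
    return t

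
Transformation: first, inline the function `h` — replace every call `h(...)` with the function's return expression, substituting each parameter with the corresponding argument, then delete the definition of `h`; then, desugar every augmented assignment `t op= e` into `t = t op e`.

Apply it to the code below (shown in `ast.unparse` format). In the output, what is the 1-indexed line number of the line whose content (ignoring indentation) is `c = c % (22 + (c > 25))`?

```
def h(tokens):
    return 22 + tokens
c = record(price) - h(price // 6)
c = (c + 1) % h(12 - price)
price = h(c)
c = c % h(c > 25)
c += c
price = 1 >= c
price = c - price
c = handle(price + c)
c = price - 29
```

Transformed code:
c = record(price) - (22 + price // 6)
c = (c + 1) % (22 + (12 - price))
price = 22 + c
c = c % (22 + (c > 25))
c = c + c
price = 1 >= c
price = c - price
c = handle(price + c)
c = price - 29

4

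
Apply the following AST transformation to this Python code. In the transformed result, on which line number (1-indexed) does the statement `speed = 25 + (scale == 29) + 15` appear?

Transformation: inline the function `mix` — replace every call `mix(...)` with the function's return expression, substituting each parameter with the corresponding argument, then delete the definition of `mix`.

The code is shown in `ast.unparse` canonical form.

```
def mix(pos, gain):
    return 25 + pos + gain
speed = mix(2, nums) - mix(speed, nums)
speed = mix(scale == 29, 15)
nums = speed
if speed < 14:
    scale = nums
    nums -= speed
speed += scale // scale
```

Transformed code:
speed = 25 + 2 + nums - (25 + speed + nums)
speed = 25 + (scale == 29) + 15
nums = speed
if speed < 14:
    scale = nums
    nums -= speed
speed += scale // scale

2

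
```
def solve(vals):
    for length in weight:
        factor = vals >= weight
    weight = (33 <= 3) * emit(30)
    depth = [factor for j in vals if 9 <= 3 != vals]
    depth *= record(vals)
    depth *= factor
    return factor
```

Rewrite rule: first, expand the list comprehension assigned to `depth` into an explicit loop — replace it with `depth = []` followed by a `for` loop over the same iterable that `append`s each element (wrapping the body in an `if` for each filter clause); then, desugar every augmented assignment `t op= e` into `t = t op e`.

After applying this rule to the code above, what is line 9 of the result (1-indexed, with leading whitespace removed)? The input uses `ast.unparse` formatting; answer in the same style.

Transformed code:
def solve(vals):
    for length in weight:
        factor = vals >= weight
    weight = (33 <= 3) * emit(30)
    depth = []
    for j in vals:
        if 9 <= 3 != vals:
            depth.append(factor)
    depth = depth * record(vals)
    depth = depth * factor
    return factor

depth = depth * record(vals)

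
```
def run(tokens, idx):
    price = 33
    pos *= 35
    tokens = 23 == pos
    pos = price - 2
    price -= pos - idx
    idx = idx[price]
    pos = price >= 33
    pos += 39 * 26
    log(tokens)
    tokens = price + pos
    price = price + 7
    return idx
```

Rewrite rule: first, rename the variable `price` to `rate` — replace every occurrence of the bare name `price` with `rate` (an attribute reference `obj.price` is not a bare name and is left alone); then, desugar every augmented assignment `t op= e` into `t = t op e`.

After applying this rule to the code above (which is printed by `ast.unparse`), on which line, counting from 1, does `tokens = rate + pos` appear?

Transformed code:
def run(tokens, idx):
    rate = 33
    pos = pos * 35
    tokens = 23 == pos
    pos = rate - 2
    rate = rate - (pos - idx)
    idx = idx[rate]
    pos = rate >= 33
    pos = pos + 39 * 26
    log(tokens)
    tokens = rate + pos
    rate = rate + 7
    return idx

11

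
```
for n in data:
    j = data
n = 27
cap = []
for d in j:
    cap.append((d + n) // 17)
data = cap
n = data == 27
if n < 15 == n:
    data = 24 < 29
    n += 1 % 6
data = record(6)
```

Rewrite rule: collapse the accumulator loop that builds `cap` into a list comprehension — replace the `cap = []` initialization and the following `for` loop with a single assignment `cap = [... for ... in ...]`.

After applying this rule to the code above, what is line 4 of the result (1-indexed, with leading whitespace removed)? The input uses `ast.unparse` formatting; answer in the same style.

cap = [(d + n) // 17 for d in j]

Transformed code:
for n in data:
    j = data
n = 27
cap = [(d + n) // 17 for d in j]
data = cap
n = data == 27
if n < 15 == n:
    data = 24 < 29
    n += 1 % 6
data = record(6)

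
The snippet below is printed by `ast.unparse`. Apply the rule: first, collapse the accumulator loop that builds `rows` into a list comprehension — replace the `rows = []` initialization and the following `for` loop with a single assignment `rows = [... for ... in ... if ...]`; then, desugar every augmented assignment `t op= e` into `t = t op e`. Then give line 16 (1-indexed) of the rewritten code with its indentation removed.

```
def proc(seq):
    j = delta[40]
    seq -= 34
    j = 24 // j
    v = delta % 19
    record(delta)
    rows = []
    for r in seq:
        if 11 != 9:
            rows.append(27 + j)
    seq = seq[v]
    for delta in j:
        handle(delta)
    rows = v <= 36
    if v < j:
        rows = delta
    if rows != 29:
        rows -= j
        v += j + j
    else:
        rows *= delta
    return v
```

v = v + (j + j)

Transformed code:
def proc(seq):
    j = delta[40]
    seq = seq - 34
    j = 24 // j
    v = delta % 19
    record(delta)
    rows = [27 + j for r in seq if 11 != 9]
    seq = seq[v]
    for delta in j:
        handle(delta)
    rows = v <= 36
    if v < j:
        rows = delta
    if rows != 29:
        rows = rows - j
        v = v + (j + j)
    else:
        rows = rows * delta
    return v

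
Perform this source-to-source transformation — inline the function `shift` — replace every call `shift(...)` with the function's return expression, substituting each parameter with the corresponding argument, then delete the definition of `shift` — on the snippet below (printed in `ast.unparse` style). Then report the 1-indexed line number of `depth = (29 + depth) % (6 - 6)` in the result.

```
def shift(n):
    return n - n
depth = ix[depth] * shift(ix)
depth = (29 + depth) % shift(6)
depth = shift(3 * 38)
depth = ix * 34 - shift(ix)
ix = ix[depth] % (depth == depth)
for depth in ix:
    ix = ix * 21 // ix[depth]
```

2

Transformed code:
depth = ix[depth] * (ix - ix)
depth = (29 + depth) % (6 - 6)
depth = 3 * 38 - 3 * 38
depth = ix * 34 - (ix - ix)
ix = ix[depth] % (depth == depth)
for depth in ix:
    ix = ix * 21 // ix[depth]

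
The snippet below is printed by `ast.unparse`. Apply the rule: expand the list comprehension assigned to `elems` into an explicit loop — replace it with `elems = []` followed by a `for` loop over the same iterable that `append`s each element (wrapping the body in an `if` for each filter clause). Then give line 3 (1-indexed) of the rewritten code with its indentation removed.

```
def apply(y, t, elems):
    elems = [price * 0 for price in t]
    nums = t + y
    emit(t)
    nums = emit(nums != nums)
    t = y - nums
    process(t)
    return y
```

for price in t:

Transformed code:
def apply(y, t, elems):
    elems = []
    for price in t:
        elems.append(price * 0)
    nums = t + y
    emit(t)
    nums = emit(nums != nums)
    t = y - nums
    process(t)
    return y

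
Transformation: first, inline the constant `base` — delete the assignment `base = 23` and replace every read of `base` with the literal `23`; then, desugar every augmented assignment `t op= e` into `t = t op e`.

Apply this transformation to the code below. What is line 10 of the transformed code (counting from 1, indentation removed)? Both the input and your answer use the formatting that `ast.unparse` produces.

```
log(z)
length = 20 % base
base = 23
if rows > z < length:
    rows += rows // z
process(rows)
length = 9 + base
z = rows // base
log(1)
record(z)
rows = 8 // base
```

rows = 8 // 23

Transformed code:
log(z)
length = 20 % 23
if rows > z < length:
    rows = rows + rows // z
process(rows)
length = 9 + 23
z = rows // 23
log(1)
record(z)
rows = 8 // 23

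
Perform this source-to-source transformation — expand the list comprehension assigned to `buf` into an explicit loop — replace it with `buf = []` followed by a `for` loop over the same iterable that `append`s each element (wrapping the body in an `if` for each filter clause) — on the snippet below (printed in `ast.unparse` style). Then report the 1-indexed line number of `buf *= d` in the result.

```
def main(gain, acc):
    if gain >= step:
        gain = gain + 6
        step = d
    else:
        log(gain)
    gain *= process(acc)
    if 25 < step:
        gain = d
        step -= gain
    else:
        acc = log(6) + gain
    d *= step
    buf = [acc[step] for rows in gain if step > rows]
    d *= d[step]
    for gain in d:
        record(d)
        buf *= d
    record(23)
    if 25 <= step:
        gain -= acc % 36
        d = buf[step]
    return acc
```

21

Transformed code:
def main(gain, acc):
    if gain >= step:
        gain = gain + 6
        step = d
    else:
        log(gain)
    gain *= process(acc)
    if 25 < step:
        gain = d
        step -= gain
    else:
        acc = log(6) + gain
    d *= step
    buf = []
    for rows in gain:
        if step > rows:
            buf.append(acc[step])
    d *= d[step]
    for gain in d:
        record(d)
        buf *= d
    record(23)
    if 25 <= step:
        gain -= acc % 36
        d = buf[step]
    return acc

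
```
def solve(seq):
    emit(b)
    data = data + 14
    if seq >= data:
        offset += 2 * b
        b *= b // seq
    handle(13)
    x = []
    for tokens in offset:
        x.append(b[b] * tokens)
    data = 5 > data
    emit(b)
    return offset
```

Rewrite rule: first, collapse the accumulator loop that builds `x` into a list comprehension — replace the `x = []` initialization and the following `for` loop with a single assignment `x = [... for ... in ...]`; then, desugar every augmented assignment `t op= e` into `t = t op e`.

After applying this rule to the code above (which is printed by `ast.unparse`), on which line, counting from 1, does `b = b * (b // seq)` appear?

6

Transformed code:
def solve(seq):
    emit(b)
    data = data + 14
    if seq >= data:
        offset = offset + 2 * b
        b = b * (b // seq)
    handle(13)
    x = [b[b] * tokens for tokens in offset]
    data = 5 > data
    emit(b)
    return offset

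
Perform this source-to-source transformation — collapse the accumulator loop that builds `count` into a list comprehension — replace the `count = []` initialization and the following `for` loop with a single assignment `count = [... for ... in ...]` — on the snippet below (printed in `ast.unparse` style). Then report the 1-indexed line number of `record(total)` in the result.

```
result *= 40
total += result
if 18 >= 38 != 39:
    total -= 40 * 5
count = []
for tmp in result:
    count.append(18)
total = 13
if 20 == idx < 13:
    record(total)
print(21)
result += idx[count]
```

Transformed code:
result *= 40
total += result
if 18 >= 38 != 39:
    total -= 40 * 5
count = [18 for tmp in result]
total = 13
if 20 == idx < 13:
    record(total)
print(21)
result += idx[count]

8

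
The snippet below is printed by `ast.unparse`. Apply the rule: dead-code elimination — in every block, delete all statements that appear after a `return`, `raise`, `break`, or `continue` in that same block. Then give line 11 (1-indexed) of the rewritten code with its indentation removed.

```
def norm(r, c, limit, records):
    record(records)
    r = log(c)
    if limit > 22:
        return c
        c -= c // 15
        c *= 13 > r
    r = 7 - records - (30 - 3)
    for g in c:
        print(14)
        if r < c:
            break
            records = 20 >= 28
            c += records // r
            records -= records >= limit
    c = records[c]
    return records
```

Transformed code:
def norm(r, c, limit, records):
    record(records)
    r = log(c)
    if limit > 22:
        return c
    r = 7 - records - (30 - 3)
    for g in c:
        print(14)
        if r < c:
            break
    c = records[c]
    return records

c = records[c]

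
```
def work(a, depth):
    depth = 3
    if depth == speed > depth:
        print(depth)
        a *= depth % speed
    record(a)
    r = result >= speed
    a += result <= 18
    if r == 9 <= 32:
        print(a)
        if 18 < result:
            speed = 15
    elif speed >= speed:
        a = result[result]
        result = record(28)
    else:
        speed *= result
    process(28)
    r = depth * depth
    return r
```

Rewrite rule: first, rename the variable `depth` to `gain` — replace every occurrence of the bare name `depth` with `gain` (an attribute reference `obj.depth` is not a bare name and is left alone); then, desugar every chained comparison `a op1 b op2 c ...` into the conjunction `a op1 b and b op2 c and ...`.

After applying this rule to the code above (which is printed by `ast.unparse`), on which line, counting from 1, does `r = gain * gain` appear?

19

Transformed code:
def work(a, gain):
    gain = 3
    if gain == speed and speed > gain:
        print(gain)
        a *= gain % speed
    record(a)
    r = result >= speed
    a += result <= 18
    if r == 9 and 9 <= 32:
        print(a)
        if 18 < result:
            speed = 15
    elif speed >= speed:
        a = result[result]
        result = record(28)
    else:
        speed *= result
    process(28)
    r = gain * gain
    return r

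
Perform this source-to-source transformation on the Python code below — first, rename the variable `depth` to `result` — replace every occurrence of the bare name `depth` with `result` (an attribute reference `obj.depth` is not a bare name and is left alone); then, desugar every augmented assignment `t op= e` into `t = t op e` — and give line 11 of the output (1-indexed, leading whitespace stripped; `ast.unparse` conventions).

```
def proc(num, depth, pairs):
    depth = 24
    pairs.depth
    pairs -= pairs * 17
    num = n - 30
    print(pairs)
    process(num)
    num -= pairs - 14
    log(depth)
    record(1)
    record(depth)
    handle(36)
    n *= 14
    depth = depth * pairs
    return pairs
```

Transformed code:
def proc(num, result, pairs):
    result = 24
    pairs.depth
    pairs = pairs - pairs * 17
    num = n - 30
    print(pairs)
    process(num)
    num = num - (pairs - 14)
    log(result)
    record(1)
    record(result)
    handle(36)
    n = n * 14
    result = result * pairs
    return pairs

record(result)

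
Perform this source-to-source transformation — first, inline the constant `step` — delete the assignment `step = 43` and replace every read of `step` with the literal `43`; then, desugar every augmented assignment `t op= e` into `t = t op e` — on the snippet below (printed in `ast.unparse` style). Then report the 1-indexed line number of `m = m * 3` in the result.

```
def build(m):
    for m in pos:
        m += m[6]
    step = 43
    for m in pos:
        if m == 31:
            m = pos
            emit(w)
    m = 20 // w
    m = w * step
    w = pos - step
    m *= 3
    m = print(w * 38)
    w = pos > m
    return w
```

Transformed code:
def build(m):
    for m in pos:
        m = m + m[6]
    for m in pos:
        if m == 31:
            m = pos
            emit(w)
    m = 20 // w
    m = w * 43
    w = pos - 43
    m = m * 3
    m = print(w * 38)
    w = pos > m
    return w

11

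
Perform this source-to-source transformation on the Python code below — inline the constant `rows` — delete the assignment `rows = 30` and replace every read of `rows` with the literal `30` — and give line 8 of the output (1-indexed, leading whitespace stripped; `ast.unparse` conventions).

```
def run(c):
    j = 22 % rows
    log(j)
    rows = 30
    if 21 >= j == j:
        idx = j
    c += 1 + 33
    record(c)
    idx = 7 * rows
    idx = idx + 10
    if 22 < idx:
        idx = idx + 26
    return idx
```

idx = 7 * 30

Transformed code:
def run(c):
    j = 22 % 30
    log(j)
    if 21 >= j == j:
        idx = j
    c += 1 + 33
    record(c)
    idx = 7 * 30
    idx = idx + 10
    if 22 < idx:
        idx = idx + 26
    return idx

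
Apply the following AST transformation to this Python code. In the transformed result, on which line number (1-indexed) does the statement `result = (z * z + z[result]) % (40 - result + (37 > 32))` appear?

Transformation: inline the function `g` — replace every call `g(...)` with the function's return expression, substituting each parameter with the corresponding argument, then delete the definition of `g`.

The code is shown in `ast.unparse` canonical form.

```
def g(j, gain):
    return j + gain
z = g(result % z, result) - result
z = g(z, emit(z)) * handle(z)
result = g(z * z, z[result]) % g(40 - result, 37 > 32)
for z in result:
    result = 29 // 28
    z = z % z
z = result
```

3

Transformed code:
z = result % z + result - result
z = (z + emit(z)) * handle(z)
result = (z * z + z[result]) % (40 - result + (37 > 32))
for z in result:
    result = 29 // 28
    z = z % z
z = result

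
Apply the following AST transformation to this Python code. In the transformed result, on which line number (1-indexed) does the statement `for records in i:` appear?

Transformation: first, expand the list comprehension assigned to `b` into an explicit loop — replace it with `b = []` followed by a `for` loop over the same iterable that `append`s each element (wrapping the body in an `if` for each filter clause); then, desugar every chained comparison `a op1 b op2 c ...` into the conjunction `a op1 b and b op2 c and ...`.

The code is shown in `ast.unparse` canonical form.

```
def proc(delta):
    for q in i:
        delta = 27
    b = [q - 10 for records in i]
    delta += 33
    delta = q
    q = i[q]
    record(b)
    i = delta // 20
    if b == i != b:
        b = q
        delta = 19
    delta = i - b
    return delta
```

5

Transformed code:
def proc(delta):
    for q in i:
        delta = 27
    b = []
    for records in i:
        b.append(q - 10)
    delta += 33
    delta = q
    q = i[q]
    record(b)
    i = delta // 20
    if b == i and i != b:
        b = q
        delta = 19
    delta = i - b
    return delta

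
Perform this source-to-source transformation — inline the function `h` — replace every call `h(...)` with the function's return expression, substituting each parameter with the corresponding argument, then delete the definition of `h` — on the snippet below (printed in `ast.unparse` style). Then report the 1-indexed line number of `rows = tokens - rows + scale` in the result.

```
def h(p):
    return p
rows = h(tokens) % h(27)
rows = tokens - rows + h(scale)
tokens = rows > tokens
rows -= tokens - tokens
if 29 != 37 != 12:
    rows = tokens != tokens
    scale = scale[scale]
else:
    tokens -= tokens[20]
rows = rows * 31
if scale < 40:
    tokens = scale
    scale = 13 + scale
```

Transformed code:
rows = tokens % 27
rows = tokens - rows + scale
tokens = rows > tokens
rows -= tokens - tokens
if 29 != 37 != 12:
    rows = tokens != tokens
    scale = scale[scale]
else:
    tokens -= tokens[20]
rows = rows * 31
if scale < 40:
    tokens = scale
    scale = 13 + scale

2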